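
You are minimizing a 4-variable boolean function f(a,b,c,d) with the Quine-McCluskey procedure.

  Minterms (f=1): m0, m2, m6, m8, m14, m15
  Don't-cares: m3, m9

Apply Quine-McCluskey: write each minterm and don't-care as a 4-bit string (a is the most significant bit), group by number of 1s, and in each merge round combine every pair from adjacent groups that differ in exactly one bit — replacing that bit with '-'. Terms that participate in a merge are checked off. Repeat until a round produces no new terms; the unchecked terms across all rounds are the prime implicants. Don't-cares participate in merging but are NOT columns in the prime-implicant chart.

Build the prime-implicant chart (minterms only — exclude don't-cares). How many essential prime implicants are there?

1

size-2^0 implicants → 0000(✓)  0010(✓)  0011(✓)  0110(✓)  1000(✓)  1001(✓)  1110(✓)  1111(✓)
size-2^1 implicants → -000  -110  0-10  00-0  001-  100-  111-
Unchecked terms (primes): -000, -110, 0-10, 00-0, 001-, 100-, 111-
Minterm coverage:
  m0 ⊆ -000,00-0
  m2 ⊆ 0-10,00-0,001-
  m6 ⊆ -110,0-10
  m8 ⊆ -000,100-
  m14 ⊆ -110,111-
  m15 ⊆ 111- [E]
E = {111-}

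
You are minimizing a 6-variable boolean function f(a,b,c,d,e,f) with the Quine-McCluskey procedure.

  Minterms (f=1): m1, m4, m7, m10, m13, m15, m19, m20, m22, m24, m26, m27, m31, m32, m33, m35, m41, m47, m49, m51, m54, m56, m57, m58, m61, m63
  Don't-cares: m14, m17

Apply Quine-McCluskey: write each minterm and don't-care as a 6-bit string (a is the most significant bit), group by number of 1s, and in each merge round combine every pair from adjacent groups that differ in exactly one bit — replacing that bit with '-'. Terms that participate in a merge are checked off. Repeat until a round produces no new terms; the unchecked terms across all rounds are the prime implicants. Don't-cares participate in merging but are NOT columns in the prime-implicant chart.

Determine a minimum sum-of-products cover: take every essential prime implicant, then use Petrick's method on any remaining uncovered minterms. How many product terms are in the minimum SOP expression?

13

Round 0: 000001✓ 000100✓ 000111✓ 001010✓ 001101✓ 001110✓ 001111✓ 010001✓ 010011✓ 010100✓ 010110✓ 011000✓ 011010✓ 011011✓ 011111✓ 100000✓ 100001✓ 100011✓ 101001✓ 101111✓ 110001✓ 110011✓ 110110✓ 111000✓ 111001✓ 111010✓ 111101✓ 111111✓
Round 1: -00001✓ -01111✓ -10001✓ -10011✓ -10110 -11000✓ -11010✓ -11111✓ 0-0001✓ 0-0100 0-1010 0-1111✓ 00-111 001-10 0011-1 00111- 01-011 0100-1✓ 0101-0 011-11 0110-0✓ 01101- 1-0001✓ 1-0011✓ 1-1001✓ 1-1111✓ 10-001✓ 1000-1✓ 10000- 11-001✓ 1100-1✓ 111-01 1110-0✓ 11100- 1111-1
Round 2: --0001 --1111 -100-1 -110-0 1--001 1-00-1
PIs = {--0001, --1111, -100-1, -10110, -110-0, 0-0100, 0-1010, 00-111, 001-10, 0011-1, 00111-, 01-011, 0101-0, 011-11, 01101-, 1--001, 1-00-1, 10000-, 111-01, 11100-, 1111-1}
Coverage chart:
  m1: --0001 ←essential
  m4: 0-0100 ←essential
  m7: 00-111 ←essential
  m10: 0-1010,001-10
  m13: 0011-1 ←essential
  m15: --1111,00-111,0011-1,00111-
  m19: -100-1,01-011
  m20: 0-0100,0101-0
  m22: -10110,0101-0
  m24: -110-0 ←essential
  m26: -110-0,0-1010,01101-
  m27: 01-011,011-11,01101-
  m31: --1111,011-11
  m32: 10000- ←essential
  m33: --0001,1--001,1-00-1,10000-
  m35: 1-00-1 ←essential
  m41: 1--001 ←essential
  m47: --1111 ←essential
  m49: --0001,-100-1,1--001,1-00-1
  m51: -100-1,1-00-1
  m54: -10110 ←essential
  m56: -110-0,11100-
  m57: 1--001,111-01,11100-
  m58: -110-0 ←essential
  m61: 111-01,1111-1
  m63: --1111,1111-1
Essential: --0001, --1111, -10110, -110-0, 0-0100, 00-111, 0011-1, 1--001, 1-00-1, 10000-
Petrick residual → 0-1010, 01-011, 111-01
Min cover (13 terms): c'd'e'f + cdef + bc'def' + bcd'f' + a'c'de'f' + a'cd'ef' + a'b'def + a'b'cdf + a'bd'ef + ad'e'f + ac'd'f + ab'c'd'e' + abce'f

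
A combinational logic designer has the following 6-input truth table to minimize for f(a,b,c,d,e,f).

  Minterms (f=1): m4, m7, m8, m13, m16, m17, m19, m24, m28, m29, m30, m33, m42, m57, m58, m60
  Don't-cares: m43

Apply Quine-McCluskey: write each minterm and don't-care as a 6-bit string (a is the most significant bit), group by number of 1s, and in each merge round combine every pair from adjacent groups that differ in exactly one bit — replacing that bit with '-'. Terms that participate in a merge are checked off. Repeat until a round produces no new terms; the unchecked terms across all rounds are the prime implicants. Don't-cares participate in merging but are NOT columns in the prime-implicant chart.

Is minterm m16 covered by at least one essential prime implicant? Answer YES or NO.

Round 0: 000100 000111 001000✓ 001101✓ 010000✓ 010001✓ 010011✓ 011000✓ 011100✓ 011101✓ 011110✓ 100001 101010✓ 101011✓ 111001 111010✓ 111100✓
Round 1: -11100 0-1000 0-1101 01-000 0100-1 01000- 011-00 0111-0 01110- 1-1010 10101-
PIs = {-11100, 0-1000, 0-1101, 000100, 000111, 01-000, 0100-1, 01000-, 011-00, 0111-0, 01110-, 1-1010, 100001, 10101-, 111001}
Coverage chart:
  m4: 000100 ←essential
  m7: 000111 ←essential
  m8: 0-1000 ←essential
  m13: 0-1101 ←essential
  m16: 01-000,01000-
  m17: 0100-1,01000-
  m19: 0100-1 ←essential
  m24: 0-1000,01-000,011-00
  m28: -11100,011-00,0111-0,01110-
  m29: 0-1101,01110-
  m30: 0111-0 ←essential
  m33: 100001 ←essential
  m42: 1-1010,10101-
  m57: 111001 ←essential
  m58: 1-1010 ←essential
  m60: -11100 ←essential
Essential: -11100, 0-1000, 0-1101, 000100, 000111, 0100-1, 0111-0, 1-1010, 100001, 111001

NO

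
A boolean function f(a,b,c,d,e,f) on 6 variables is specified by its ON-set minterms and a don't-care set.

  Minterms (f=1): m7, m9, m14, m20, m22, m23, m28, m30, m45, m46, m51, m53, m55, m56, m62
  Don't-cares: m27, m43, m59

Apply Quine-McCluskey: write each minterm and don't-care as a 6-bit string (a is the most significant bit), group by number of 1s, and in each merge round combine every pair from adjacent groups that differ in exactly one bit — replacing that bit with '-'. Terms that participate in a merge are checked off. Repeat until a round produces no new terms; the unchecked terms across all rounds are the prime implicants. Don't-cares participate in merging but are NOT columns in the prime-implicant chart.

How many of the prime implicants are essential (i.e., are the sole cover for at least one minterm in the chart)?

size-2^0 implicants → 000111(✓)  001001  001110(✓)  010100(✓)  010110(✓)  010111(✓)  011011(✓)  011100(✓)  011110(✓)  101011(✓)  101101  101110(✓)  110011(✓)  110101(✓)  110111(✓)  111000  111011(✓)  111110(✓)
size-2^1 implicants → -01110(✓)  -10111  -11011  -11110(✓)  0-0111  0-1110(✓)  01-100(✓)  01-110(✓)  0101-0(✓)  01011-  0111-0(✓)  1-1011  1-1110(✓)  11-011  110-11  1101-1
size-2^2 implicants → --1110  01-1-0
Unchecked terms (primes): --1110, -10111, -11011, 0-0111, 001001, 01-1-0, 01011-, 1-1011, 101101, 11-011, 110-11, 1101-1, 111000
Minterm coverage:
  m7 ⊆ 0-0111 [E]
  m9 ⊆ 001001 [E]
  m14 ⊆ --1110 [E]
  m20 ⊆ 01-1-0 [E]
  m22 ⊆ 01-1-0,01011-
  m23 ⊆ -10111,0-0111,01011-
  m28 ⊆ 01-1-0 [E]
  m30 ⊆ --1110,01-1-0
  m45 ⊆ 101101 [E]
  m46 ⊆ --1110 [E]
  m51 ⊆ 11-011,110-11
  m53 ⊆ 1101-1 [E]
  m55 ⊆ -10111,110-11,1101-1
  m56 ⊆ 111000 [E]
  m62 ⊆ --1110 [E]
E = {--1110, 0-0111, 001001, 01-1-0, 101101, 1101-1, 111000}

7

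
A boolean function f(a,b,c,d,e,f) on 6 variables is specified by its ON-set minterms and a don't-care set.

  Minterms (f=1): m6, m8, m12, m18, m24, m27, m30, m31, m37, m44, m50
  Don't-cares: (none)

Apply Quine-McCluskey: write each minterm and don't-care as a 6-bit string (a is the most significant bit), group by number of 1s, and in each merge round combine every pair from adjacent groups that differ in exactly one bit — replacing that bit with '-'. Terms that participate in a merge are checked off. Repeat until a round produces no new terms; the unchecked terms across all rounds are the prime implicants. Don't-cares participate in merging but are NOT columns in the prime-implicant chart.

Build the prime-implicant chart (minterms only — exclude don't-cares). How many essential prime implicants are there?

[col 0] 000110, 001000*, 001100*, 010010*, 011000*, 011011*, 011110*, 011111*, 100101, 101100*, 110010*
[col 1] -01100, -10010, 0-1000, 001-00, 011-11, 01111-
Prime implicants: -01100, -10010, 0-1000, 000110, 001-00, 011-11, 01111-, 100101
PI chart (minterm → PIs covering it):
  6 | 000110  (sole → essential)
  8 | 0-1000,001-00
  12 | -01100,001-00
  18 | -10010  (sole → essential)
  24 | 0-1000  (sole → essential)
  27 | 011-11  (sole → essential)
  30 | 01111-  (sole → essential)
  31 | 011-11,01111-
  37 | 100101  (sole → essential)
  44 | -01100  (sole → essential)
  50 | -10010  (sole → essential)
Essential prime implicants: -01100, -10010, 0-1000, 000110, 011-11, 01111-, 100101

7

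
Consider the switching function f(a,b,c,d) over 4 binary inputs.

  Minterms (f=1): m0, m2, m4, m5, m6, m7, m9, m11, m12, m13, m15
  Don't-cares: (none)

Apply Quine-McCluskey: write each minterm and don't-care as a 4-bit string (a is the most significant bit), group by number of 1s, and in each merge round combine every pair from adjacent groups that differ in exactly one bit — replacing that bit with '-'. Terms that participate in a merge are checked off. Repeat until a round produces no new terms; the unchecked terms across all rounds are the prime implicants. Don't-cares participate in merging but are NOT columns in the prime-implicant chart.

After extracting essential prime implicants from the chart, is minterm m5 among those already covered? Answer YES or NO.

[col 0] 0000*, 0010*, 0100*, 0101*, 0110*, 0111*, 1001*, 1011*, 1100*, 1101*, 1111*
[col 1] -100*, -101*, -111*, 0-00*, 0-10*, 00-0*, 01-0*, 01-1*, 010-*, 011-*, 1-01*, 1-11*, 10-1*, 11-1*, 110-*
[col 2] -1-1, -10-, 0--0, 01--, 1--1
Prime implicants: -1-1, -10-, 0--0, 01--, 1--1
PI chart (minterm → PIs covering it):
  0 | 0--0  (sole → essential)
  2 | 0--0  (sole → essential)
  4 | -10-,0--0,01--
  5 | -1-1,-10-,01--
  6 | 0--0,01--
  7 | -1-1,01--
  9 | 1--1  (sole → essential)
  11 | 1--1  (sole → essential)
  12 | -10-  (sole → essential)
  13 | -1-1,-10-,1--1
  15 | -1-1,1--1
Essential prime implicants: -10-, 0--0, 1--1

YES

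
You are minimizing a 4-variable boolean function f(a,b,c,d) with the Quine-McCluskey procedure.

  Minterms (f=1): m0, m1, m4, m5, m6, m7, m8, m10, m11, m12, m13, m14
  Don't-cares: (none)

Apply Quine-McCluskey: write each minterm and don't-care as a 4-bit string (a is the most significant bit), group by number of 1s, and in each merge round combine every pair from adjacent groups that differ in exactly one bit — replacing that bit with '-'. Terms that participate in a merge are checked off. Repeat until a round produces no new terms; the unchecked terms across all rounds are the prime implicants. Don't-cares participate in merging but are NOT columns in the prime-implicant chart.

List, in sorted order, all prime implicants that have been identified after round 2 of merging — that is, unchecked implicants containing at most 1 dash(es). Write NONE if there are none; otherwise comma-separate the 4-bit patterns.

size-2^0 implicants → 0000(✓)  0001(✓)  0100(✓)  0101(✓)  0110(✓)  0111(✓)  1000(✓)  1010(✓)  1011(✓)  1100(✓)  1101(✓)  1110(✓)
size-2^1 implicants → -000(✓)  -100(✓)  -101(✓)  -110(✓)  0-00(✓)  0-01(✓)  000-(✓)  01-0(✓)  01-1(✓)  010-(✓)  011-(✓)  1-00(✓)  1-10(✓)  10-0(✓)  101-  11-0(✓)  110-(✓)
size-2^2 implicants → --00  -1-0  -10-  0-0-  01--  1--0
Unchecked terms (primes): --00, -1-0, -10-, 0-0-, 01--, 1--0, 101-

101-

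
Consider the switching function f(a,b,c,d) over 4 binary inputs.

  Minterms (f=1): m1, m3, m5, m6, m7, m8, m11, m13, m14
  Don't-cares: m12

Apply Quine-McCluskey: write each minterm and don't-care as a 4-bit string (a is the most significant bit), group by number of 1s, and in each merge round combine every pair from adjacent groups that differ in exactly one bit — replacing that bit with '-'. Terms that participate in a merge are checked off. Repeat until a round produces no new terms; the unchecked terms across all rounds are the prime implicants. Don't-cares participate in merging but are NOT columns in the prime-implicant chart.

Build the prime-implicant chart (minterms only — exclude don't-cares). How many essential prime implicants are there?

size-2^0 implicants → 0001(✓)  0011(✓)  0101(✓)  0110(✓)  0111(✓)  1000(✓)  1011(✓)  1100(✓)  1101(✓)  1110(✓)
size-2^1 implicants → -011  -101  -110  0-01(✓)  0-11(✓)  00-1(✓)  01-1(✓)  011-  1-00  11-0  110-
size-2^2 implicants → 0--1
Unchecked terms (primes): -011, -101, -110, 0--1, 011-, 1-00, 11-0, 110-
Minterm coverage:
  m1 ⊆ 0--1 [E]
  m3 ⊆ -011,0--1
  m5 ⊆ -101,0--1
  m6 ⊆ -110,011-
  m7 ⊆ 0--1,011-
  m8 ⊆ 1-00 [E]
  m11 ⊆ -011 [E]
  m13 ⊆ -101,110-
  m14 ⊆ -110,11-0
E = {-011, 0--1, 1-00}

3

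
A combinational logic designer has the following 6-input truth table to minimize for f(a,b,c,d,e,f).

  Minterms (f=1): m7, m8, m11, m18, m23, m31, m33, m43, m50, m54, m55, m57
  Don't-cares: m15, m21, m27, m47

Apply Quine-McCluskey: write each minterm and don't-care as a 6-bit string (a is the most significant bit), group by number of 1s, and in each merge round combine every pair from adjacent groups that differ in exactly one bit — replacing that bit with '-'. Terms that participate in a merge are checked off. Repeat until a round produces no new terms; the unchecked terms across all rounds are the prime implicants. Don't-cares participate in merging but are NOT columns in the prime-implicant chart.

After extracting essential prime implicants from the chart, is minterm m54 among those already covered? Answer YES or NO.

Round 0: 000111✓ 001000 001011✓ 001111✓ 010010✓ 010101✓ 010111✓ 011011✓ 011111✓ 100001 101011✓ 101111✓ 110010✓ 110110✓ 110111✓ 111001
Round 1: -01011✓ -01111✓ -10010 -10111 0-0111✓ 0-1011✓ 0-1111✓ 00-111✓ 001-11✓ 01-111✓ 0101-1 011-11✓ 101-11✓ 110-10 11011-
Round 2: -01-11 0--111 0-1-11
PIs = {-01-11, -10010, -10111, 0--111, 0-1-11, 001000, 0101-1, 100001, 110-10, 11011-, 111001}
Coverage chart:
  m7: 0--111 ←essential
  m8: 001000 ←essential
  m11: -01-11,0-1-11
  m18: -10010 ←essential
  m23: -10111,0--111,0101-1
  m31: 0--111,0-1-11
  m33: 100001 ←essential
  m43: -01-11 ←essential
  m50: -10010,110-10
  m54: 110-10,11011-
  m55: -10111,11011-
  m57: 111001 ←essential
Essential: -01-11, -10010, 0--111, 001000, 100001, 111001

NO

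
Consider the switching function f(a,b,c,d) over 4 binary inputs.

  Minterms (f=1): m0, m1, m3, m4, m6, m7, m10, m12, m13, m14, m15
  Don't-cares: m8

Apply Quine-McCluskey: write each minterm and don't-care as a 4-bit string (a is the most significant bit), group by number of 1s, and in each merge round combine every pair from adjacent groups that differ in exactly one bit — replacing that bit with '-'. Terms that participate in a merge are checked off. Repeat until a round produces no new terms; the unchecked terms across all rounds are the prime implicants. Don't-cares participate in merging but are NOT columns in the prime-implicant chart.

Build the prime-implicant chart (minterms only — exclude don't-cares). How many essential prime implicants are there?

[col 0] 0000*, 0001*, 0011*, 0100*, 0110*, 0111*, 1000*, 1010*, 1100*, 1101*, 1110*, 1111*
[col 1] -000*, -100*, -110*, -111*, 0-00*, 0-11, 00-1, 000-, 01-0*, 011-*, 1-00*, 1-10*, 10-0*, 11-0*, 11-1*, 110-*, 111-*
[col 2] --00, -1-0, -11-, 1--0, 11--
Prime implicants: --00, -1-0, -11-, 0-11, 00-1, 000-, 1--0, 11--
PI chart (minterm → PIs covering it):
  0 | --00,000-
  1 | 00-1,000-
  3 | 0-11,00-1
  4 | --00,-1-0
  6 | -1-0,-11-
  7 | -11-,0-11
  10 | 1--0  (sole → essential)
  12 | --00,-1-0,1--0,11--
  13 | 11--  (sole → essential)
  14 | -1-0,-11-,1--0,11--
  15 | -11-,11--
Essential prime implicants: 1--0, 11--

2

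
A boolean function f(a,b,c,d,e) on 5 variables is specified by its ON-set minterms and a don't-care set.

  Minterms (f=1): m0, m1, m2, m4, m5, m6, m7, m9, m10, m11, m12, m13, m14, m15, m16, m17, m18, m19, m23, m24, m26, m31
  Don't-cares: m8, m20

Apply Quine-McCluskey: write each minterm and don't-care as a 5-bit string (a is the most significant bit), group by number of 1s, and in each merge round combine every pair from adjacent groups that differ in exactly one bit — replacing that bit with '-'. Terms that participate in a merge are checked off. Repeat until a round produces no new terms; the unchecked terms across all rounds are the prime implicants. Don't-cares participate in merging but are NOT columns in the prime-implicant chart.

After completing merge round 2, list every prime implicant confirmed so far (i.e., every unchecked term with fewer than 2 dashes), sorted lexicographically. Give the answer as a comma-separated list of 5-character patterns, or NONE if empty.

10-11

[col 0] 00000*, 00001*, 00010*, 00100*, 00101*, 00110*, 00111*, 01000*, 01001*, 01010*, 01011*, 01100*, 01101*, 01110*, 01111*, 10000*, 10001*, 10010*, 10011*, 10100*, 10111*, 11000*, 11010*, 11111*
[col 1] -0000*, -0001*, -0010*, -0100*, -0111*, -1000*, -1010*, -1111*, 0-000*, 0-001*, 0-010*, 0-100*, 0-101*, 0-110*, 0-111*, 00-00*, 00-01*, 00-10*, 000-0*, 0000-*, 001-0*, 001-1*, 0010-*, 0011-*, 01-00*, 01-01*, 01-10*, 01-11*, 010-0*, 010-1*, 0100-*, 0101-*, 011-0*, 011-1*, 0110-*, 0111-*, 1-000*, 1-010*, 1-111*, 10-00*, 10-11, 100-0*, 100-1*, 1000-*, 1001-*, 110-0*
[col 2] --000*, --010*, --111, -0-00, -00-0*, -000-, -10-0*, 0--00*, 0--01*, 0--10*, 0-0-0*, 0-00-*, 0-1-0*, 0-1-1*, 0-10-*, 0-11-*, 00--0*, 00-0-*, 001--*, 01--0*, 01--1*, 01-0-*, 01-1-*, 010--*, 011--*, 1-0-0*, 100--
[col 3] --0-0, 0---0, 0--0-, 0-1--, 01---
Prime implicants: --0-0, --111, -0-00, -000-, 0---0, 0--0-, 0-1--, 01---, 10-11, 100--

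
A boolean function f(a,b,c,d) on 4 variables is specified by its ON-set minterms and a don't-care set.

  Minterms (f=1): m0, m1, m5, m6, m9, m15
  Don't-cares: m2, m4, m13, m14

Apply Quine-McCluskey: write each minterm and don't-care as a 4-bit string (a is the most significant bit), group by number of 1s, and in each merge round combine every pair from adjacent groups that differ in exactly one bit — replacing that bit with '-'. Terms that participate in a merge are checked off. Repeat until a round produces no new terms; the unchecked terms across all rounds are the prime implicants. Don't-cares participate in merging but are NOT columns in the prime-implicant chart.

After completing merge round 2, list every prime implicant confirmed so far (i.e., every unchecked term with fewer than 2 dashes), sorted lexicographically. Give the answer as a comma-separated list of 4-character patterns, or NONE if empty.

[col 0] 0000*, 0001*, 0010*, 0100*, 0101*, 0110*, 1001*, 1101*, 1110*, 1111*
[col 1] -001*, -101*, -110, 0-00*, 0-01*, 0-10*, 00-0*, 000-*, 01-0*, 010-*, 1-01*, 11-1, 111-
[col 2] --01, 0--0, 0-0-
Prime implicants: --01, -110, 0--0, 0-0-, 11-1, 111-

-110, 11-1, 111-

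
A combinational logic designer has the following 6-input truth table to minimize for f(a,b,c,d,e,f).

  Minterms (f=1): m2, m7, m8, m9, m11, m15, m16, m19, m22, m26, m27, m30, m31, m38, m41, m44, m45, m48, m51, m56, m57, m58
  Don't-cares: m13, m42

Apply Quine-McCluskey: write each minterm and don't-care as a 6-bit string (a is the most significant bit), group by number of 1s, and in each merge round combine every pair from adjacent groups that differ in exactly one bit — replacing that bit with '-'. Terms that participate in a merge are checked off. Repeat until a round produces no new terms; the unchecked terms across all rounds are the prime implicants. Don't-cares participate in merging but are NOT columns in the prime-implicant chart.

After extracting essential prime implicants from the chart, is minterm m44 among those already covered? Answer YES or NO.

YES

Round 0: 000010 000111✓ 001000✓ 001001✓ 001011✓ 001101✓ 001111✓ 010000✓ 010011✓ 010110✓ 011010✓ 011011✓ 011110✓ 011111✓ 100110 101001✓ 101010✓ 101100✓ 101101✓ 110000✓ 110011✓ 111000✓ 111001✓ 111010✓
Round 1: -01001✓ -01101✓ -10000 -10011 -11010 0-1011✓ 0-1111✓ 00-111 001-01✓ 001-11✓ 0010-1✓ 00100- 0011-1✓ 01-011 01-110 011-10✓ 011-11✓ 01101-✓ 01111-✓ 1-1001 1-1010 101-01✓ 10110- 11-000 1110-0 11100-
Round 2: -01-01 0-1-11 001--1 011-1-
PIs = {-01-01, -10000, -10011, -11010, 0-1-11, 00-111, 000010, 001--1, 00100-, 01-011, 01-110, 011-1-, 1-1001, 1-1010, 100110, 10110-, 11-000, 1110-0, 11100-}
Coverage chart:
  m2: 000010 ←essential
  m7: 00-111 ←essential
  m8: 00100- ←essential
  m9: -01-01,001--1,00100-
  m11: 0-1-11,001--1
  m15: 0-1-11,00-111,001--1
  m16: -10000 ←essential
  m19: -10011,01-011
  m22: 01-110 ←essential
  m26: -11010,011-1-
  m27: 0-1-11,01-011,011-1-
  m30: 01-110,011-1-
  m31: 0-1-11,011-1-
  m38: 100110 ←essential
  m41: -01-01,1-1001
  m44: 10110- ←essential
  m45: -01-01,10110-
  m48: -10000,11-000
  m51: -10011 ←essential
  m56: 11-000,1110-0,11100-
  m57: 1-1001,11100-
  m58: -11010,1-1010,1110-0
Essential: -10000, -10011, 00-111, 000010, 00100-, 01-110, 100110, 10110-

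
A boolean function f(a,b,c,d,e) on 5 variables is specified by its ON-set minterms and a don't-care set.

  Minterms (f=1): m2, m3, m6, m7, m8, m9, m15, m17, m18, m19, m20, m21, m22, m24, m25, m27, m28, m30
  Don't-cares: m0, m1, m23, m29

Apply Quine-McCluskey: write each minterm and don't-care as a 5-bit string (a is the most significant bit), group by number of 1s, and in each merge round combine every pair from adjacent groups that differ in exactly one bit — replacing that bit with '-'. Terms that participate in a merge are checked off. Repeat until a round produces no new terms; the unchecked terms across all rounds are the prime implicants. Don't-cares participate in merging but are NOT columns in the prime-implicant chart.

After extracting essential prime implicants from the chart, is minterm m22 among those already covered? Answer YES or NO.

Round 0: 00000✓ 00001✓ 00010✓ 00011✓ 00110✓ 00111✓ 01000✓ 01001✓ 01111✓ 10001✓ 10010✓ 10011✓ 10100✓ 10101✓ 10110✓ 10111✓ 11000✓ 11001✓ 11011✓ 11100✓ 11101✓ 11110✓
Round 1: -0001✓ -0010✓ -0011✓ -0110✓ -0111✓ -1000✓ -1001✓ 0-000✓ 0-001✓ 0-111 00-10✓ 00-11✓ 000-0✓ 000-1✓ 0000-✓ 0001-✓ 0011-✓ 0100-✓ 1-001✓ 1-011✓ 1-100✓ 1-101✓ 1-110✓ 10-01✓ 10-10✓ 10-11✓ 100-1✓ 1001-✓ 101-0✓ 101-1✓ 1010-✓ 1011-✓ 11-00✓ 11-01✓ 110-1✓ 1100-✓ 111-0✓ 1110-✓
Round 2: --001 -0-10✓ -0-11✓ -00-1 -001-✓ -011-✓ -100- 0-00- 00-1-✓ 000-- 1--01 1-0-1 1-1-0 1-10- 10--1 10-1-✓ 101-- 11-0-
Round 3: -0-1-
PIs = {--001, -0-1-, -00-1, -100-, 0-00-, 0-111, 000--, 1--01, 1-0-1, 1-1-0, 1-10-, 10--1, 101--, 11-0-}
Coverage chart:
  m2: -0-1-,000--
  m3: -0-1-,-00-1,000--
  m6: -0-1- ←essential
  m7: -0-1-,0-111
  m8: -100-,0-00-
  m9: --001,-100-,0-00-
  m15: 0-111 ←essential
  m17: --001,-00-1,1--01,1-0-1,10--1
  m18: -0-1- ←essential
  m19: -0-1-,-00-1,1-0-1,10--1
  m20: 1-1-0,1-10-,101--
  m21: 1--01,1-10-,10--1,101--
  m22: -0-1-,1-1-0,101--
  m24: -100-,11-0-
  m25: --001,-100-,1--01,1-0-1,11-0-
  m27: 1-0-1 ←essential
  m28: 1-1-0,1-10-,11-0-
  m30: 1-1-0 ←essential
Essential: -0-1-, 0-111, 1-0-1, 1-1-0

YES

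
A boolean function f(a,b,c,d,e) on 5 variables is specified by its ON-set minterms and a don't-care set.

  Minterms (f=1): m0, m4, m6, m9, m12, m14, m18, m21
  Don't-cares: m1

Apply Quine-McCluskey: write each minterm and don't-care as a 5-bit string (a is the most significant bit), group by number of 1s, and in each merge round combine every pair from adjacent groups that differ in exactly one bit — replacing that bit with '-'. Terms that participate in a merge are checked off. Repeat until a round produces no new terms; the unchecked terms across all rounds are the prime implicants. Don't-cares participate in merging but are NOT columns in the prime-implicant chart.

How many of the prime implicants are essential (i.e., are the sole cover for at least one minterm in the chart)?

4

[col 0] 00000*, 00001*, 00100*, 00110*, 01001*, 01100*, 01110*, 10010, 10101
[col 1] 0-001, 0-100*, 0-110*, 00-00, 0000-, 001-0*, 011-0*
[col 2] 0-1-0
Prime implicants: 0-001, 0-1-0, 00-00, 0000-, 10010, 10101
PI chart (minterm → PIs covering it):
  0 | 00-00,0000-
  4 | 0-1-0,00-00
  6 | 0-1-0  (sole → essential)
  9 | 0-001  (sole → essential)
  12 | 0-1-0  (sole → essential)
  14 | 0-1-0  (sole → essential)
  18 | 10010  (sole → essential)
  21 | 10101  (sole → essential)
Essential prime implicants: 0-001, 0-1-0, 10010, 10101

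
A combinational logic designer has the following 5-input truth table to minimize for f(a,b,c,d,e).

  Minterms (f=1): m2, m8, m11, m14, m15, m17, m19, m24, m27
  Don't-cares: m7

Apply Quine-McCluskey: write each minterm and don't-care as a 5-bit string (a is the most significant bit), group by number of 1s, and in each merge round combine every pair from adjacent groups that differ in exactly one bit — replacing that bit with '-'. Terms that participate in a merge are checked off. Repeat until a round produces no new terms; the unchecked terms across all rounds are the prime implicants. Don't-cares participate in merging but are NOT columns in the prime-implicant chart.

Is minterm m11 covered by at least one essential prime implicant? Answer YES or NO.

NO

[col 0] 00010, 00111*, 01000*, 01011*, 01110*, 01111*, 10001*, 10011*, 11000*, 11011*
[col 1] -1000, -1011, 0-111, 01-11, 0111-, 1-011, 100-1
Prime implicants: -1000, -1011, 0-111, 00010, 01-11, 0111-, 1-011, 100-1
PI chart (minterm → PIs covering it):
  2 | 00010  (sole → essential)
  8 | -1000  (sole → essential)
  11 | -1011,01-11
  14 | 0111-  (sole → essential)
  15 | 0-111,01-11,0111-
  17 | 100-1  (sole → essential)
  19 | 1-011,100-1
  24 | -1000  (sole → essential)
  27 | -1011,1-011
Essential prime implicants: -1000, 00010, 0111-, 100-1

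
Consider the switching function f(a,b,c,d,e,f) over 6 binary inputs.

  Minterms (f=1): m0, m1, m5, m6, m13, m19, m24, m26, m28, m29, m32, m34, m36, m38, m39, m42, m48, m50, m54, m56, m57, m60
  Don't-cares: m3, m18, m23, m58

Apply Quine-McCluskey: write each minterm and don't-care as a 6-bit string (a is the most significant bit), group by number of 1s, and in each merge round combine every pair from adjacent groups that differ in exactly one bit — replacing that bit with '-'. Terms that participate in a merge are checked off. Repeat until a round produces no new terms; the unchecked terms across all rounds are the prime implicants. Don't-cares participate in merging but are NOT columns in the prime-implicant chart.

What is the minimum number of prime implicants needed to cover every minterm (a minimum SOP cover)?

13

Round 0: 000000✓ 000001✓ 000011✓ 000101✓ 000110✓ 001101✓ 010010✓ 010011✓ 010111✓ 011000✓ 011010✓ 011100✓ 011101✓ 100000✓ 100010✓ 100100✓ 100110✓ 100111✓ 101010✓ 110000✓ 110010✓ 110110✓ 111000✓ 111001✓ 111010✓ 111100✓
Round 1: -00000 -00110 -10010✓ -11000✓ -11010✓ -11100✓ 0-0011 0-1101 00-101 000-01 0000-1 00000- 01-010✓ 010-11 01001- 011-00✓ 0110-0✓ 01110- 1-0000✓ 1-0010✓ 1-0110✓ 1-1010✓ 10-010✓ 100-00✓ 100-10✓ 1000-0✓ 1001-0✓ 10011- 11-000✓ 11-010✓ 110-10✓ 1100-0✓ 111-00✓ 1110-0✓ 11100-
Round 2: -1-010 -11-00 -110-0 1--010 1-0-10 1-00-0 100--0 11-0-0
PIs = {-00000, -00110, -1-010, -11-00, -110-0, 0-0011, 0-1101, 00-101, 000-01, 0000-1, 00000-, 010-11, 01001-, 01110-, 1--010, 1-0-10, 1-00-0, 100--0, 10011-, 11-0-0, 11100-}
Coverage chart:
  m0: -00000,00000-
  m1: 000-01,0000-1,00000-
  m5: 00-101,000-01
  m6: -00110 ←essential
  m13: 0-1101,00-101
  m19: 0-0011,010-11,01001-
  m24: -11-00,-110-0
  m26: -1-010,-110-0
  m28: -11-00,01110-
  m29: 0-1101,01110-
  m32: -00000,1-00-0,100--0
  m34: 1--010,1-0-10,1-00-0,100--0
  m36: 100--0 ←essential
  m38: -00110,1-0-10,100--0,10011-
  m39: 10011- ←essential
  m42: 1--010 ←essential
  m48: 1-00-0,11-0-0
  m50: -1-010,1--010,1-0-10,1-00-0,11-0-0
  m54: 1-0-10 ←essential
  m56: -11-00,-110-0,11-0-0,11100-
  m57: 11100- ←essential
  m60: -11-00 ←essential
Essential: -00110, -11-00, 1--010, 1-0-10, 100--0, 10011-, 11100-
Petrick residual → -00000, -1-010, 0-0011, 0-1101, 000-01, 1-00-0
Min cover (13 terms): b'c'd'e'f' + b'c'def' + bd'ef' + bce'f' + a'c'd'ef + a'cde'f + a'b'c'e'f + ad'ef' + ac'ef' + ac'd'f' + ab'c'f' + ab'c'de + abcd'e'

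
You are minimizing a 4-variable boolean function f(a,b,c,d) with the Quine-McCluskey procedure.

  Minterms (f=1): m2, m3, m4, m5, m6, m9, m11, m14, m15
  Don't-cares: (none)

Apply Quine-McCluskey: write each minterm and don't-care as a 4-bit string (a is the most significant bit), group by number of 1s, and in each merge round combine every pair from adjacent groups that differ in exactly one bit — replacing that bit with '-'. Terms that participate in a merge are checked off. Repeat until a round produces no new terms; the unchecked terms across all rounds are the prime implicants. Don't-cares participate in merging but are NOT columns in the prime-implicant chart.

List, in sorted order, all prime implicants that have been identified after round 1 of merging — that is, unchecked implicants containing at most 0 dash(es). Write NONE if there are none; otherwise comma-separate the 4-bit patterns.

NONE

Round 0: 0010✓ 0011✓ 0100✓ 0101✓ 0110✓ 1001✓ 1011✓ 1110✓ 1111✓
Round 1: -011 -110 0-10 001- 01-0 010- 1-11 10-1 111-
PIs = {-011, -110, 0-10, 001-, 01-0, 010-, 1-11, 10-1, 111-}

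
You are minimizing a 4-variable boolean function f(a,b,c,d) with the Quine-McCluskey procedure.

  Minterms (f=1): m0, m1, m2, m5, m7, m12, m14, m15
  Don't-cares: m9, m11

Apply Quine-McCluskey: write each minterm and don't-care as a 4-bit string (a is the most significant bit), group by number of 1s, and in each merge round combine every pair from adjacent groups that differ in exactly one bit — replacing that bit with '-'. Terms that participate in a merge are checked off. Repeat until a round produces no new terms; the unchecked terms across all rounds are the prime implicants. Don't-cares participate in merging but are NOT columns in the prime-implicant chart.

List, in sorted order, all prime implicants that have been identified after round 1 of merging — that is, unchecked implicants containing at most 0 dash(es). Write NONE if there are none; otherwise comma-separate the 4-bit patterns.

NONE

Round 0: 0000✓ 0001✓ 0010✓ 0101✓ 0111✓ 1001✓ 1011✓ 1100✓ 1110✓ 1111✓
Round 1: -001 -111 0-01 00-0 000- 01-1 1-11 10-1 11-0 111-
PIs = {-001, -111, 0-01, 00-0, 000-, 01-1, 1-11, 10-1, 11-0, 111-}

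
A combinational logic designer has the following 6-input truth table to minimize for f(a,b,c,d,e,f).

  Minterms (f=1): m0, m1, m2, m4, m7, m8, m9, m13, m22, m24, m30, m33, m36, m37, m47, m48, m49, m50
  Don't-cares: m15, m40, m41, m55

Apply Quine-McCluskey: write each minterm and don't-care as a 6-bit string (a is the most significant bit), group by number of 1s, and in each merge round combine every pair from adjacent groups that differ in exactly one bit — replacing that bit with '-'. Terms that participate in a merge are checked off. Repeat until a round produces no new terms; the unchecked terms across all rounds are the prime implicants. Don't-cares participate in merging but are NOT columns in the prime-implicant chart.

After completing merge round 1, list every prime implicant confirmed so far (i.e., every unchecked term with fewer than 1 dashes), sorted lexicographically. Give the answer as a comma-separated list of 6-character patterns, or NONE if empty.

[col 0] 000000*, 000001*, 000010*, 000100*, 000111*, 001000*, 001001*, 001101*, 001111*, 010110*, 011000*, 011110*, 100001*, 100100*, 100101*, 101000*, 101001*, 101111*, 110000*, 110001*, 110010*, 110111
[col 1] -00001*, -00100, -01000*, -01001*, -01111, 0-1000, 00-000*, 00-001*, 00-111, 000-00, 0000-0, 00000-*, 001-01, 00100-*, 0011-1, 01-110, 1-0001, 10-001*, 100-01, 10010-, 10100-*, 1100-0, 11000-
[col 2] -0-001, -0100-, 00-00-
Prime implicants: -0-001, -00100, -0100-, -01111, 0-1000, 00-00-, 00-111, 000-00, 0000-0, 001-01, 0011-1, 01-110, 1-0001, 100-01, 10010-, 1100-0, 11000-, 110111

110111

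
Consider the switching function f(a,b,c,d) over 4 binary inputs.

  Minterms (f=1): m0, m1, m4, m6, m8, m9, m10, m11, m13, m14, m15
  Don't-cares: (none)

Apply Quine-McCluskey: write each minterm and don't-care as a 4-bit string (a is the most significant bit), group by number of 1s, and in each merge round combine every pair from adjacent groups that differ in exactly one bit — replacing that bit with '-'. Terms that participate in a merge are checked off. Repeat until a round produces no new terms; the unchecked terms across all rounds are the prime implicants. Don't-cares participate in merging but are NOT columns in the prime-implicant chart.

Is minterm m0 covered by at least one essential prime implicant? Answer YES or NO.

Round 0: 0000✓ 0001✓ 0100✓ 0110✓ 1000✓ 1001✓ 1010✓ 1011✓ 1101✓ 1110✓ 1111✓
Round 1: -000✓ -001✓ -110 0-00 000-✓ 01-0 1-01✓ 1-10✓ 1-11✓ 10-0✓ 10-1✓ 100-✓ 101-✓ 11-1✓ 111-✓
Round 2: -00- 1--1 1-1- 10--
PIs = {-00-, -110, 0-00, 01-0, 1--1, 1-1-, 10--}
Coverage chart:
  m0: -00-,0-00
  m1: -00- ←essential
  m4: 0-00,01-0
  m6: -110,01-0
  m8: -00-,10--
  m9: -00-,1--1,10--
  m10: 1-1-,10--
  m11: 1--1,1-1-,10--
  m13: 1--1 ←essential
  m14: -110,1-1-
  m15: 1--1,1-1-
Essential: -00-, 1--1

YES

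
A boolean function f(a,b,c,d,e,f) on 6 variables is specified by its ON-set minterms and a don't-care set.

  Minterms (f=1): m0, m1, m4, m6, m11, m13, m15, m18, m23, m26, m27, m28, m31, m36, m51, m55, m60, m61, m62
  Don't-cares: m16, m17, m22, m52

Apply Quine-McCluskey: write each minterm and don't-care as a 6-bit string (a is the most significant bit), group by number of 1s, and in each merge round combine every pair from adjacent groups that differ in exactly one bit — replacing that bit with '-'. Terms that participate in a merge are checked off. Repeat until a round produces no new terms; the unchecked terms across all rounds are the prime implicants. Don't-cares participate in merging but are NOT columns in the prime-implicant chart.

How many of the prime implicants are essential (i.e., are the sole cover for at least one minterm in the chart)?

7

size-2^0 implicants → 000000(✓)  000001(✓)  000100(✓)  000110(✓)  001011(✓)  001101(✓)  001111(✓)  010000(✓)  010001(✓)  010010(✓)  010110(✓)  010111(✓)  011010(✓)  011011(✓)  011100(✓)  011111(✓)  100100(✓)  110011(✓)  110100(✓)  110111(✓)  111100(✓)  111101(✓)  111110(✓)
size-2^1 implicants → -00100  -10111  -11100  0-0000(✓)  0-0001(✓)  0-0110  0-1011(✓)  0-1111(✓)  000-00  00000-(✓)  0001-0  001-11(✓)  0011-1  01-010  01-111  010-10  0100-0  01000-(✓)  01011-  011-11(✓)  01101-  1-0100  11-100  110-11  1111-0  11110-
size-2^2 implicants → 0-000-  0-1-11
Unchecked terms (primes): -00100, -10111, -11100, 0-000-, 0-0110, 0-1-11, 000-00, 0001-0, 0011-1, 01-010, 01-111, 010-10, 0100-0, 01011-, 01101-, 1-0100, 11-100, 110-11, 1111-0, 11110-
Minterm coverage:
  m0 ⊆ 0-000-,000-00
  m1 ⊆ 0-000- [E]
  m4 ⊆ -00100,000-00,0001-0
  m6 ⊆ 0-0110,0001-0
  m11 ⊆ 0-1-11 [E]
  m13 ⊆ 0011-1 [E]
  m15 ⊆ 0-1-11,0011-1
  m18 ⊆ 01-010,010-10,0100-0
  m23 ⊆ -10111,01-111,01011-
  m26 ⊆ 01-010,01101-
  m27 ⊆ 0-1-11,01101-
  m28 ⊆ -11100 [E]
  m31 ⊆ 0-1-11,01-111
  m36 ⊆ -00100,1-0100
  m51 ⊆ 110-11 [E]
  m55 ⊆ -10111,110-11
  m60 ⊆ -11100,11-100,1111-0,11110-
  m61 ⊆ 11110- [E]
  m62 ⊆ 1111-0 [E]
E = {-11100, 0-000-, 0-1-11, 0011-1, 110-11, 1111-0, 11110-}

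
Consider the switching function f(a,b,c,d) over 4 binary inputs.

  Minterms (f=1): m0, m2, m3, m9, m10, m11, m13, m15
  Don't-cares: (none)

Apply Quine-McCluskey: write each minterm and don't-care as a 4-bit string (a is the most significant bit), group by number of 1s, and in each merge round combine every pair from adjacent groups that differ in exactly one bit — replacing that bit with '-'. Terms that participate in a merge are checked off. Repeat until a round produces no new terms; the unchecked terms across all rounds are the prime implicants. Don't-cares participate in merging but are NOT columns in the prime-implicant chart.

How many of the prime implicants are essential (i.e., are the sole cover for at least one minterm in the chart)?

size-2^0 implicants → 0000(✓)  0010(✓)  0011(✓)  1001(✓)  1010(✓)  1011(✓)  1101(✓)  1111(✓)
size-2^1 implicants → -010(✓)  -011(✓)  00-0  001-(✓)  1-01(✓)  1-11(✓)  10-1(✓)  101-(✓)  11-1(✓)
size-2^2 implicants → -01-  1--1
Unchecked terms (primes): -01-, 00-0, 1--1
Minterm coverage:
  m0 ⊆ 00-0 [E]
  m2 ⊆ -01-,00-0
  m3 ⊆ -01- [E]
  m9 ⊆ 1--1 [E]
  m10 ⊆ -01- [E]
  m11 ⊆ -01-,1--1
  m13 ⊆ 1--1 [E]
  m15 ⊆ 1--1 [E]
E = {-01-, 00-0, 1--1}

3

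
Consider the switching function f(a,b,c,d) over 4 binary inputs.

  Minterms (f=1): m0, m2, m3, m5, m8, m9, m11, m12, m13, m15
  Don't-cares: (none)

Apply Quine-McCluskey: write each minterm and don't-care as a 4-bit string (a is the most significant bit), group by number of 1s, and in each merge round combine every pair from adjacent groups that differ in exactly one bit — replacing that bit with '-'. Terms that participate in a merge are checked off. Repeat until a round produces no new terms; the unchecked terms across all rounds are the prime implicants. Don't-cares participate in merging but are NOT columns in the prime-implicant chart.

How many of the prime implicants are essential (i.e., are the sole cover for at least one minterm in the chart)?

[col 0] 0000*, 0010*, 0011*, 0101*, 1000*, 1001*, 1011*, 1100*, 1101*, 1111*
[col 1] -000, -011, -101, 00-0, 001-, 1-00*, 1-01*, 1-11*, 10-1*, 100-*, 11-1*, 110-*
[col 2] 1--1, 1-0-
Prime implicants: -000, -011, -101, 00-0, 001-, 1--1, 1-0-
PI chart (minterm → PIs covering it):
  0 | -000,00-0
  2 | 00-0,001-
  3 | -011,001-
  5 | -101  (sole → essential)
  8 | -000,1-0-
  9 | 1--1,1-0-
  11 | -011,1--1
  12 | 1-0-  (sole → essential)
  13 | -101,1--1,1-0-
  15 | 1--1  (sole → essential)
Essential prime implicants: -101, 1--1, 1-0-

3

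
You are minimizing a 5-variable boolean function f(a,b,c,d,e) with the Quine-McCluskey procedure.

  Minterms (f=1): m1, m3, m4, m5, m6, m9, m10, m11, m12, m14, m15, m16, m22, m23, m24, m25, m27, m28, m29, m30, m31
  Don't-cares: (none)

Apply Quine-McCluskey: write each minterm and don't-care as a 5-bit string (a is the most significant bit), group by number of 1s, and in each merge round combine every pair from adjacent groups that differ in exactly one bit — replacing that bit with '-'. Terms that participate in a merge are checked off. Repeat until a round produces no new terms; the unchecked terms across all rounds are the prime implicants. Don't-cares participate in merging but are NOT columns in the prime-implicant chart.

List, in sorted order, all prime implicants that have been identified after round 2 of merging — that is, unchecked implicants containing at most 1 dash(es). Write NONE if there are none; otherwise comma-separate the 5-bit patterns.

00-01, 0010-, 1-000

[col 0] 00001*, 00011*, 00100*, 00101*, 00110*, 01001*, 01010*, 01011*, 01100*, 01110*, 01111*, 10000*, 10110*, 10111*, 11000*, 11001*, 11011*, 11100*, 11101*, 11110*, 11111*
[col 1] -0110*, -1001*, -1011*, -1100*, -1110*, -1111*, 0-001*, 0-011*, 0-100*, 0-110*, 00-01, 000-1*, 001-0*, 0010-, 01-10*, 01-11*, 010-1*, 0101-*, 011-0*, 0111-*, 1-000, 1-110*, 1-111*, 1011-*, 11-00*, 11-01*, 11-11*, 110-1*, 1100-*, 111-0*, 111-1*, 1110-*, 1111-*
[col 2] --110, -1-11, -10-1, -11-0, -111-, 0-0-1, 0-1-0, 01-1-, 1-11-, 11--1, 11-0-, 111--
Prime implicants: --110, -1-11, -10-1, -11-0, -111-, 0-0-1, 0-1-0, 00-01, 0010-, 01-1-, 1-000, 1-11-, 11--1, 11-0-, 111--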